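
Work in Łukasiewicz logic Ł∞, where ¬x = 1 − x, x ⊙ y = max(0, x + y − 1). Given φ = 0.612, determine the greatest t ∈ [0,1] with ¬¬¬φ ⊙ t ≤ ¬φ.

¬φ = 1 − 0.612 = 0.388
¬¬φ = 1 − 0.388 = 0.612
¬¬¬φ = 1 − 0.612 = 0.388
So the left factor is ¬¬¬φ = 0.388.
So the right-hand bound is ¬φ = 0.388.
The residuum of the Łukasiewicz t-norm gives the supremum: min(1, 1 − 0.388 + 0.388).
1 − 0.388 + 0.388 = 1.000, so t = min(1, 1.000) = 1.000.
Check: 0.388 ⊙ 1.000 = max(0, 0.388) = 0.388 ≤ 0.388.

1.000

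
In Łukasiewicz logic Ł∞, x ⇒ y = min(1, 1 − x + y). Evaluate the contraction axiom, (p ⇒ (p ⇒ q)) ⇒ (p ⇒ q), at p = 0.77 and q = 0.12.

0.77

p ⇒ q = min(1, 1 − 0.77 + 0.12) = min(1, 0.35) = 0.35
p ⇒ (p ⇒ q) = min(1, 1 − 0.77 + 0.35) = min(1, 0.58) = 0.58
(p ⇒ (p ⇒ q)) ⇒ (p ⇒ q) = min(1, 1 − 0.58 + 0.35) = min(1, 0.77) = 0.77
(The value 0.77 < 1 shows this instance is not satisfied; fails in Ł∞ (the t-norm is not idempotent).)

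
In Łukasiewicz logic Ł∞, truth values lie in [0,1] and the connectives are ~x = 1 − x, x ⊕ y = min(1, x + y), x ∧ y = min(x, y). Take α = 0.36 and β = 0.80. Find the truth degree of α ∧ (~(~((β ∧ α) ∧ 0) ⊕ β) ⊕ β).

β ∧ α = min(0.80, 0.36) = 0.36
(β ∧ α) ∧ 0 = min(0.36, 0.00) = 0.00
~((β ∧ α) ∧ 0) = 1 − 0.00 = 1.00
~((β ∧ α) ∧ 0) ⊕ β = min(1, 1.00 + 0.80) = min(1, 1.80) = 1.00
~(~((β ∧ α) ∧ 0) ⊕ β) = 1 − 1.00 = 0.00
~(~((β ∧ α) ∧ 0) ⊕ β) ⊕ β = min(1, 0.00 + 0.80) = min(1, 0.80) = 0.80
α ∧ (~(~((β ∧ α) ∧ 0) ⊕ β) ⊕ β) = min(0.36, 0.80) = 0.36

0.36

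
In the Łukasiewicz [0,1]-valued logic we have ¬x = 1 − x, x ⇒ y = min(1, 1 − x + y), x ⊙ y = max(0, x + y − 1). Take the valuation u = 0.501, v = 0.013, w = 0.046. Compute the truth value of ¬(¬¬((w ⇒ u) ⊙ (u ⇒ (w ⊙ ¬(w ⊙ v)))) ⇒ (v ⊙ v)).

0.545

w ⇒ u = min(1, 1 − 0.046 + 0.501) = min(1, 1.455) = 1.000
w ⊙ v = max(0, 0.046 + 0.013 − 1) = max(0, -0.941) = 0.000
¬(w ⊙ v) = 1 − 0.000 = 1.000
w ⊙ ¬(w ⊙ v) = max(0, 0.046 + 1.000 − 1) = max(0, 0.046) = 0.046
u ⇒ (w ⊙ ¬(w ⊙ v)) = min(1, 1 − 0.501 + 0.046) = min(1, 0.545) = 0.545
(w ⇒ u) ⊙ (u ⇒ (w ⊙ ¬(w ⊙ v))) = max(0, 1.000 + 0.545 − 1) = max(0, 0.545) = 0.545
¬((w ⇒ u) ⊙ (u ⇒ (w ⊙ ¬(w ⊙ v)))) = 1 − 0.545 = 0.455
¬¬((w ⇒ u) ⊙ (u ⇒ (w ⊙ ¬(w ⊙ v)))) = 1 − 0.455 = 0.545
v ⊙ v = max(0, 0.013 + 0.013 − 1) = max(0, -0.974) = 0.000
¬¬((w ⇒ u) ⊙ (u ⇒ (w ⊙ ¬(w ⊙ v)))) ⇒ (v ⊙ v) = min(1, 1 − 0.545 + 0.000) = min(1, 0.455) = 0.455
¬(¬¬((w ⇒ u) ⊙ (u ⇒ (w ⊙ ¬(w ⊙ v)))) ⇒ (v ⊙ v)) = 1 − 0.455 = 0.545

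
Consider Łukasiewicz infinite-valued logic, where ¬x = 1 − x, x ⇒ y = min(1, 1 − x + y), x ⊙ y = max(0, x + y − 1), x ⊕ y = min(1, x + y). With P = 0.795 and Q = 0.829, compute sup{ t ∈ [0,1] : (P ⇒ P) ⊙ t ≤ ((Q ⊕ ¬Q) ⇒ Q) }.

P ⇒ P = min(1, 1 − 0.795 + 0.795) = min(1, 1.000) = 1.000
So the left factor is P ⇒ P = 1.000.
¬Q = 1 − 0.829 = 0.171
Q ⊕ ¬Q = min(1, 0.829 + 0.171) = min(1, 1.000) = 1.000
(Q ⊕ ¬Q) ⇒ Q = min(1, 1 − 1.000 + 0.829) = min(1, 0.829) = 0.829
So the right-hand bound is (Q ⊕ ¬Q) ⇒ Q = 0.829.
The residuum of the Łukasiewicz t-norm gives the supremum: min(1, 1 − 1.000 + 0.829).
1 − 1.000 + 0.829 = 0.829, so t = min(1, 0.829) = 0.829.
Check: 1.000 ⊙ 0.829 = max(0, 0.829) = 0.829 ≤ 0.829.

0.829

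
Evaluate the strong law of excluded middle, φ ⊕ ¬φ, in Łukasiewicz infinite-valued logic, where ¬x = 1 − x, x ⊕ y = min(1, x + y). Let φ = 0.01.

1.00

¬φ = 1 − 0.01 = 0.99
φ ⊕ ¬φ = min(1, 0.01 + 0.99) = min(1, 1.00) = 1.00
(As expected: always 1 in Ł∞ since a ⊕ (1−a) = 1.)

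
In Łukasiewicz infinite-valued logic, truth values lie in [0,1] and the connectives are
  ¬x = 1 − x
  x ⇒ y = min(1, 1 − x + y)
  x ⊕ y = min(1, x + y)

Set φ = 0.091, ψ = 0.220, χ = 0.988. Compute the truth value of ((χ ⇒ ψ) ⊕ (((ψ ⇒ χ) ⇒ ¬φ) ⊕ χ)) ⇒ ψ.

0.220

χ ⇒ ψ = min(1, 1 − 0.988 + 0.220) = min(1, 0.232) = 0.232
ψ ⇒ χ = min(1, 1 − 0.220 + 0.988) = min(1, 1.768) = 1.000
¬φ = 1 − 0.091 = 0.909
(ψ ⇒ χ) ⇒ ¬φ = min(1, 1 − 1.000 + 0.909) = min(1, 0.909) = 0.909
((ψ ⇒ χ) ⇒ ¬φ) ⊕ χ = min(1, 0.909 + 0.988) = min(1, 1.897) = 1.000
(χ ⇒ ψ) ⊕ (((ψ ⇒ χ) ⇒ ¬φ) ⊕ χ) = min(1, 0.232 + 1.000) = min(1, 1.232) = 1.000
((χ ⇒ ψ) ⊕ (((ψ ⇒ χ) ⇒ ¬φ) ⊕ χ)) ⇒ ψ = min(1, 1 − 1.000 + 0.220) = min(1, 0.220) = 0.220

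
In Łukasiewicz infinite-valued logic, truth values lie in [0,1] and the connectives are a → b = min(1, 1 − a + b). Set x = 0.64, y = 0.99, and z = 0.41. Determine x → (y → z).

y → z = min(1, 1 − 0.99 + 0.41) = min(1, 0.42) = 0.42
x → (y → z) = min(1, 1 − 0.64 + 0.42) = min(1, 0.78) = 0.78

0.78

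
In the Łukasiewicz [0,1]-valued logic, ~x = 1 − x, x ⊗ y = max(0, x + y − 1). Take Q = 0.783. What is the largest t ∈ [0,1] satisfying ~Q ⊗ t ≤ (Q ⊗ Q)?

1.000

~Q = 1 − 0.783 = 0.217
So the left factor is ~Q = 0.217.
Q ⊗ Q = max(0, 0.783 + 0.783 − 1) = max(0, 0.566) = 0.566
So the right-hand bound is Q ⊗ Q = 0.566.
The residuum of the Łukasiewicz t-norm gives the supremum: min(1, 1 − 0.217 + 0.566).
1 − 0.217 + 0.566 = 1.349, so t = min(1, 1.349) = 1.000.
Check: 0.217 ⊗ 1.000 = max(0, 0.217) = 0.217 ≤ 0.566.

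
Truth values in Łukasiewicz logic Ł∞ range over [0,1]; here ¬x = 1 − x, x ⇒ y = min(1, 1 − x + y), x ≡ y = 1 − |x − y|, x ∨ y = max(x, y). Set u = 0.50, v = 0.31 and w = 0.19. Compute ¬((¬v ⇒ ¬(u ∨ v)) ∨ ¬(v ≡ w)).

¬v = 1 − 0.31 = 0.69
u ∨ v = max(0.50, 0.31) = 0.50
¬(u ∨ v) = 1 − 0.50 = 0.50
¬v ⇒ ¬(u ∨ v) = min(1, 1 − 0.69 + 0.50) = min(1, 0.81) = 0.81
v ≡ w = 1 − |0.31 − 0.19| = 1 − 0.12 = 0.88
¬(v ≡ w) = 1 − 0.88 = 0.12
(¬v ⇒ ¬(u ∨ v)) ∨ ¬(v ≡ w) = max(0.81, 0.12) = 0.81
¬((¬v ⇒ ¬(u ∨ v)) ∨ ¬(v ≡ w)) = 1 − 0.81 = 0.19

0.19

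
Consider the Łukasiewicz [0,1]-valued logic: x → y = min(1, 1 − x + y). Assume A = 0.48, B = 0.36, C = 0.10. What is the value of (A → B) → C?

0.22

A → B = min(1, 1 − 0.48 + 0.36) = min(1, 0.88) = 0.88
(A → B) → C = min(1, 1 − 0.88 + 0.10) = min(1, 0.22) = 0.22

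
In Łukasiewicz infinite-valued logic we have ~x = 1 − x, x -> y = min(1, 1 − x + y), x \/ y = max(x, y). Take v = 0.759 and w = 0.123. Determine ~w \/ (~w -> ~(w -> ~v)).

0.877

~w = 1 − 0.123 = 0.877
~v = 1 − 0.759 = 0.241
w -> ~v = min(1, 1 − 0.123 + 0.241) = min(1, 1.118) = 1.000
~(w -> ~v) = 1 − 1.000 = 0.000
~w -> ~(w -> ~v) = min(1, 1 − 0.877 + 0.000) = min(1, 0.123) = 0.123
~w \/ (~w -> ~(w -> ~v)) = max(0.877, 0.123) = 0.877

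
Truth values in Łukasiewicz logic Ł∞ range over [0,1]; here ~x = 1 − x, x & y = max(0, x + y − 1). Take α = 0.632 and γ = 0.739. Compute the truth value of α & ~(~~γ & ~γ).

0.632

~γ = 1 − 0.739 = 0.261
~~γ = 1 − 0.261 = 0.739
~~γ & ~γ = max(0, 0.739 + 0.261 − 1) = max(0, 0.000) = 0.000
~(~~γ & ~γ) = 1 − 0.000 = 1.000
α & ~(~~γ & ~γ) = max(0, 0.632 + 1.000 − 1) = max(0, 0.632) = 0.632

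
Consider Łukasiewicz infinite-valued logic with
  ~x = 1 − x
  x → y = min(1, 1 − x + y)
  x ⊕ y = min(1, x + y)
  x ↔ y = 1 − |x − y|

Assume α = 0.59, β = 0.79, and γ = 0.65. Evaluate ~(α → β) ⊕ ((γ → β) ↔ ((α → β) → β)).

0.79

α → β = min(1, 1 − 0.59 + 0.79) = min(1, 1.20) = 1.00
~(α → β) = 1 − 1.00 = 0.00
γ → β = min(1, 1 − 0.65 + 0.79) = min(1, 1.14) = 1.00
(α → β) → β = min(1, 1 − 1.00 + 0.79) = min(1, 0.79) = 0.79
(γ → β) ↔ ((α → β) → β) = 1 − |1.00 − 0.79| = 1 − 0.21 = 0.79
~(α → β) ⊕ ((γ → β) ↔ ((α → β) → β)) = min(1, 0.00 + 0.79) = min(1, 0.79) = 0.79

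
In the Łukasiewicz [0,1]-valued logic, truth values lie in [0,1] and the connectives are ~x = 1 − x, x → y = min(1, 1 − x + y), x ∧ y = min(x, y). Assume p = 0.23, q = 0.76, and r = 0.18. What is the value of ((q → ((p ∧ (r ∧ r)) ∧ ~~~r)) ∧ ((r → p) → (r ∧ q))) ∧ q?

0.18

r ∧ r = min(0.18, 0.18) = 0.18
p ∧ (r ∧ r) = min(0.23, 0.18) = 0.18
~r = 1 − 0.18 = 0.82
~~r = 1 − 0.82 = 0.18
~~~r = 1 − 0.18 = 0.82
(p ∧ (r ∧ r)) ∧ ~~~r = min(0.18, 0.82) = 0.18
q → ((p ∧ (r ∧ r)) ∧ ~~~r) = min(1, 1 − 0.76 + 0.18) = min(1, 0.42) = 0.42
r → p = min(1, 1 − 0.18 + 0.23) = min(1, 1.05) = 1.00
r ∧ q = min(0.18, 0.76) = 0.18
(r → p) → (r ∧ q) = min(1, 1 − 1.00 + 0.18) = min(1, 0.18) = 0.18
(q → ((p ∧ (r ∧ r)) ∧ ~~~r)) ∧ ((r → p) → (r ∧ q)) = min(0.42, 0.18) = 0.18
((q → ((p ∧ (r ∧ r)) ∧ ~~~r)) ∧ ((r → p) → (r ∧ q))) ∧ q = min(0.18, 0.76) = 0.18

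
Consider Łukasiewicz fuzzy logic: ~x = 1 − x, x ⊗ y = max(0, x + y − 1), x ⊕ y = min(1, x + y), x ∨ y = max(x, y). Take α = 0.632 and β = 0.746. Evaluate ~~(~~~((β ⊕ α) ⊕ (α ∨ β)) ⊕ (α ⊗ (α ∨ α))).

0.264

β ⊕ α = min(1, 0.746 + 0.632) = min(1, 1.378) = 1.000
α ∨ β = max(0.632, 0.746) = 0.746
(β ⊕ α) ⊕ (α ∨ β) = min(1, 1.000 + 0.746) = min(1, 1.746) = 1.000
~((β ⊕ α) ⊕ (α ∨ β)) = 1 − 1.000 = 0.000
~~((β ⊕ α) ⊕ (α ∨ β)) = 1 − 0.000 = 1.000
~~~((β ⊕ α) ⊕ (α ∨ β)) = 1 − 1.000 = 0.000
α ∨ α = max(0.632, 0.632) = 0.632
α ⊗ (α ∨ α) = max(0, 0.632 + 0.632 − 1) = max(0, 0.264) = 0.264
~~~((β ⊕ α) ⊕ (α ∨ β)) ⊕ (α ⊗ (α ∨ α)) = min(1, 0.000 + 0.264) = min(1, 0.264) = 0.264
~(~~~((β ⊕ α) ⊕ (α ∨ β)) ⊕ (α ⊗ (α ∨ α))) = 1 − 0.264 = 0.736
~~(~~~((β ⊕ α) ⊕ (α ∨ β)) ⊕ (α ⊗ (α ∨ α))) = 1 − 0.736 = 0.264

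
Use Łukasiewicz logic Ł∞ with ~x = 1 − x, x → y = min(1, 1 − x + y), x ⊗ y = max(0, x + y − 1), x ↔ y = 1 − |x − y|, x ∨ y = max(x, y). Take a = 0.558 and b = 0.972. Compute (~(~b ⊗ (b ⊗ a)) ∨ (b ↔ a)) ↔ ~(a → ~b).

0.530

~b = 1 − 0.972 = 0.028
b ⊗ a = max(0, 0.972 + 0.558 − 1) = max(0, 0.530) = 0.530
~b ⊗ (b ⊗ a) = max(0, 0.028 + 0.530 − 1) = max(0, -0.442) = 0.000
~(~b ⊗ (b ⊗ a)) = 1 − 0.000 = 1.000
b ↔ a = 1 − |0.972 − 0.558| = 1 − 0.414 = 0.586
~(~b ⊗ (b ⊗ a)) ∨ (b ↔ a) = max(1.000, 0.586) = 1.000
a → ~b = min(1, 1 − 0.558 + 0.028) = min(1, 0.470) = 0.470
~(a → ~b) = 1 − 0.470 = 0.530
(~(~b ⊗ (b ⊗ a)) ∨ (b ↔ a)) ↔ ~(a → ~b) = 1 − |1.000 − 0.530| = 1 − 0.470 = 0.530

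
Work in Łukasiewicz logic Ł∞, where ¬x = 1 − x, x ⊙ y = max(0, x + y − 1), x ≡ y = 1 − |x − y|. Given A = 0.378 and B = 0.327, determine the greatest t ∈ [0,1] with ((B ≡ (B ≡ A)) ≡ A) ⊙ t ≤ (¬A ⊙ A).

0.000

B ≡ A = 1 − |0.327 − 0.378| = 1 − 0.051 = 0.949
B ≡ (B ≡ A) = 1 − |0.327 − 0.949| = 1 − 0.622 = 0.378
(B ≡ (B ≡ A)) ≡ A = 1 − |0.378 − 0.378| = 1 − 0.000 = 1.000
So the left factor is (B ≡ (B ≡ A)) ≡ A = 1.000.
¬A = 1 − 0.378 = 0.622
¬A ⊙ A = max(0, 0.622 + 0.378 − 1) = max(0, 0.000) = 0.000
So the right-hand bound is ¬A ⊙ A = 0.000.
The residuum of the Łukasiewicz t-norm gives the supremum: min(1, 1 − 1.000 + 0.000).
1 − 1.000 + 0.000 = 0.000, so t = min(1, 0.000) = 0.000.
Check: 1.000 ⊙ 0.000 = max(0, 0.000) = 0.000 ≤ 0.000.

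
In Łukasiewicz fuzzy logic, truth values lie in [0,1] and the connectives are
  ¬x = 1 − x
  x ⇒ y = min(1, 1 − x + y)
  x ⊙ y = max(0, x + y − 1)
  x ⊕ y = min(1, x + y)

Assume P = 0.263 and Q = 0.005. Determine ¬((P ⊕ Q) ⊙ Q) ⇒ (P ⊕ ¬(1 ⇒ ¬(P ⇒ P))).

1.000

P ⊕ Q = min(1, 0.263 + 0.005) = min(1, 0.268) = 0.268
(P ⊕ Q) ⊙ Q = max(0, 0.268 + 0.005 − 1) = max(0, -0.727) = 0.000
¬((P ⊕ Q) ⊙ Q) = 1 − 0.000 = 1.000
P ⇒ P = min(1, 1 − 0.263 + 0.263) = min(1, 1.000) = 1.000
¬(P ⇒ P) = 1 − 1.000 = 0.000
1 ⇒ ¬(P ⇒ P) = min(1, 1 − 1.000 + 0.000) = min(1, 0.000) = 0.000
¬(1 ⇒ ¬(P ⇒ P)) = 1 − 0.000 = 1.000
P ⊕ ¬(1 ⇒ ¬(P ⇒ P)) = min(1, 0.263 + 1.000) = min(1, 1.263) = 1.000
¬((P ⊕ Q) ⊙ Q) ⇒ (P ⊕ ¬(1 ⇒ ¬(P ⇒ P))) = min(1, 1 − 1.000 + 1.000) = min(1, 1.000) = 1.000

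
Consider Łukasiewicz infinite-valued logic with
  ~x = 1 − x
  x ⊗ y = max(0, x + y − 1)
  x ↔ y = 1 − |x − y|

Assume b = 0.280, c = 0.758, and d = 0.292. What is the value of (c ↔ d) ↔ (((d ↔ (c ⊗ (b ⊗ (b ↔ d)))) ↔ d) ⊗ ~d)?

0.732

c ↔ d = 1 − |0.758 − 0.292| = 1 − 0.466 = 0.534
b ↔ d = 1 − |0.280 − 0.292| = 1 − 0.012 = 0.988
b ⊗ (b ↔ d) = max(0, 0.280 + 0.988 − 1) = max(0, 0.268) = 0.268
c ⊗ (b ⊗ (b ↔ d)) = max(0, 0.758 + 0.268 − 1) = max(0, 0.026) = 0.026
d ↔ (c ⊗ (b ⊗ (b ↔ d))) = 1 − |0.292 − 0.026| = 1 − 0.266 = 0.734
(d ↔ (c ⊗ (b ⊗ (b ↔ d)))) ↔ d = 1 − |0.734 − 0.292| = 1 − 0.442 = 0.558
~d = 1 − 0.292 = 0.708
((d ↔ (c ⊗ (b ⊗ (b ↔ d)))) ↔ d) ⊗ ~d = max(0, 0.558 + 0.708 − 1) = max(0, 0.266) = 0.266
(c ↔ d) ↔ (((d ↔ (c ⊗ (b ⊗ (b ↔ d)))) ↔ d) ⊗ ~d) = 1 − |0.534 − 0.266| = 1 − 0.268 = 0.732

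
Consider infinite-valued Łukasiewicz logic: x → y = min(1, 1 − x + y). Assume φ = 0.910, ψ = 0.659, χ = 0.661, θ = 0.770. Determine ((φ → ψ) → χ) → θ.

φ → ψ = min(1, 1 − 0.910 + 0.659) = min(1, 0.749) = 0.749
(φ → ψ) → χ = min(1, 1 − 0.749 + 0.661) = min(1, 0.912) = 0.912
((φ → ψ) → χ) → θ = min(1, 1 − 0.912 + 0.770) = min(1, 0.858) = 0.858

0.858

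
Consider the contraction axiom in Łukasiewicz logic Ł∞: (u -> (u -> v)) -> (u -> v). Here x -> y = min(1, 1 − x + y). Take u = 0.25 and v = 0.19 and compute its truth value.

u -> v = min(1, 1 − 0.25 + 0.19) = min(1, 0.94) = 0.94
u -> (u -> v) = min(1, 1 − 0.25 + 0.94) = min(1, 1.69) = 1.00
(u -> (u -> v)) -> (u -> v) = min(1, 1 − 1.00 + 0.94) = min(1, 0.94) = 0.94
(The value 0.94 < 1 shows this instance is not satisfied; fails in Ł∞ (the t-norm is not idempotent).)

0.94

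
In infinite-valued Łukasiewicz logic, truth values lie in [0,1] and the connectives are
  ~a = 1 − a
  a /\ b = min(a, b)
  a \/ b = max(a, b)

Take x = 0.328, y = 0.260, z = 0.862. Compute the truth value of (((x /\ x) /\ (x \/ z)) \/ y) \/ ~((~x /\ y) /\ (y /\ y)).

x /\ x = min(0.328, 0.328) = 0.328
x \/ z = max(0.328, 0.862) = 0.862
(x /\ x) /\ (x \/ z) = min(0.328, 0.862) = 0.328
((x /\ x) /\ (x \/ z)) \/ y = max(0.328, 0.260) = 0.328
~x = 1 − 0.328 = 0.672
~x /\ y = min(0.672, 0.260) = 0.260
y /\ y = min(0.260, 0.260) = 0.260
(~x /\ y) /\ (y /\ y) = min(0.260, 0.260) = 0.260
~((~x /\ y) /\ (y /\ y)) = 1 − 0.260 = 0.740
(((x /\ x) /\ (x \/ z)) \/ y) \/ ~((~x /\ y) /\ (y /\ y)) = max(0.328, 0.740) = 0.740

0.740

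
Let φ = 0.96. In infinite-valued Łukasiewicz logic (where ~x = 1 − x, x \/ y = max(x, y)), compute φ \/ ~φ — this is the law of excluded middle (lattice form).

~φ = 1 − 0.96 = 0.04
φ \/ ~φ = max(0.96, 0.04) = 0.96
(The value 0.96 < 1 shows this instance is not satisfied; not a Ł∞-tautology — its value is max(a, 1−a).)

0.96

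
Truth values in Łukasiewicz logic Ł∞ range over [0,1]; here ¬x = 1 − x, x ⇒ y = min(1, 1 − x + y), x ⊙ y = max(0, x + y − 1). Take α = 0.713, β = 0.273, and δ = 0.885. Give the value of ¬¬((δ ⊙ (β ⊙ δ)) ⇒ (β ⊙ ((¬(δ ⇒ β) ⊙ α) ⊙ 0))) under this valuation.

β ⊙ δ = max(0, 0.273 + 0.885 − 1) = max(0, 0.158) = 0.158
δ ⊙ (β ⊙ δ) = max(0, 0.885 + 0.158 − 1) = max(0, 0.043) = 0.043
δ ⇒ β = min(1, 1 − 0.885 + 0.273) = min(1, 0.388) = 0.388
¬(δ ⇒ β) = 1 − 0.388 = 0.612
¬(δ ⇒ β) ⊙ α = max(0, 0.612 + 0.713 − 1) = max(0, 0.325) = 0.325
(¬(δ ⇒ β) ⊙ α) ⊙ 0 = max(0, 0.325 + 0.000 − 1) = max(0, -0.675) = 0.000
β ⊙ ((¬(δ ⇒ β) ⊙ α) ⊙ 0) = max(0, 0.273 + 0.000 − 1) = max(0, -0.727) = 0.000
(δ ⊙ (β ⊙ δ)) ⇒ (β ⊙ ((¬(δ ⇒ β) ⊙ α) ⊙ 0)) = min(1, 1 − 0.043 + 0.000) = min(1, 0.957) = 0.957
¬((δ ⊙ (β ⊙ δ)) ⇒ (β ⊙ ((¬(δ ⇒ β) ⊙ α) ⊙ 0))) = 1 − 0.957 = 0.043
¬¬((δ ⊙ (β ⊙ δ)) ⇒ (β ⊙ ((¬(δ ⇒ β) ⊙ α) ⊙ 0))) = 1 − 0.043 = 0.957

0.957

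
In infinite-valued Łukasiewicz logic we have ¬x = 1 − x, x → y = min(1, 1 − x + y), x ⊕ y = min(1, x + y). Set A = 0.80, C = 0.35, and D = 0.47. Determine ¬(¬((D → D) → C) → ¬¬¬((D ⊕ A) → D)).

0.12

D → D = min(1, 1 − 0.47 + 0.47) = min(1, 1.00) = 1.00
(D → D) → C = min(1, 1 − 1.00 + 0.35) = min(1, 0.35) = 0.35
¬((D → D) → C) = 1 − 0.35 = 0.65
D ⊕ A = min(1, 0.47 + 0.80) = min(1, 1.27) = 1.00
(D ⊕ A) → D = min(1, 1 − 1.00 + 0.47) = min(1, 0.47) = 0.47
¬((D ⊕ A) → D) = 1 − 0.47 = 0.53
¬¬((D ⊕ A) → D) = 1 − 0.53 = 0.47
¬¬¬((D ⊕ A) → D) = 1 − 0.47 = 0.53
¬((D → D) → C) → ¬¬¬((D ⊕ A) → D) = min(1, 1 − 0.65 + 0.53) = min(1, 0.88) = 0.88
¬(¬((D → D) → C) → ¬¬¬((D ⊕ A) → D)) = 1 − 0.88 = 0.12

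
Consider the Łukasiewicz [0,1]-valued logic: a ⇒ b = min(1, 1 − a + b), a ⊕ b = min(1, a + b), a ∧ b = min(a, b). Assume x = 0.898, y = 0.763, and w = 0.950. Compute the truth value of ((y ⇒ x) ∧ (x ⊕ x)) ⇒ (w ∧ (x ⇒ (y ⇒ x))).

y ⇒ x = min(1, 1 − 0.763 + 0.898) = min(1, 1.135) = 1.000
x ⊕ x = min(1, 0.898 + 0.898) = min(1, 1.796) = 1.000
(y ⇒ x) ∧ (x ⊕ x) = min(1.000, 1.000) = 1.000
x ⇒ (y ⇒ x) = min(1, 1 − 0.898 + 1.000) = min(1, 1.102) = 1.000
w ∧ (x ⇒ (y ⇒ x)) = min(0.950, 1.000) = 0.950
((y ⇒ x) ∧ (x ⊕ x)) ⇒ (w ∧ (x ⇒ (y ⇒ x))) = min(1, 1 − 1.000 + 0.950) = min(1, 0.950) = 0.950

0.950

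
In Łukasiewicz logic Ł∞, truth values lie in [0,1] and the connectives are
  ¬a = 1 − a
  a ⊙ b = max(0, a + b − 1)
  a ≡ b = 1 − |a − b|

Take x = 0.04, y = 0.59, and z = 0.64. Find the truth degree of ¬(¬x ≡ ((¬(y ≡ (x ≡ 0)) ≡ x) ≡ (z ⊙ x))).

¬x = 1 − 0.04 = 0.96
x ≡ 0 = 1 − |0.04 − 0.00| = 1 − 0.04 = 0.96
y ≡ (x ≡ 0) = 1 − |0.59 − 0.96| = 1 − 0.37 = 0.63
¬(y ≡ (x ≡ 0)) = 1 − 0.63 = 0.37
¬(y ≡ (x ≡ 0)) ≡ x = 1 − |0.37 − 0.04| = 1 − 0.33 = 0.67
z ⊙ x = max(0, 0.64 + 0.04 − 1) = max(0, -0.32) = 0.00
(¬(y ≡ (x ≡ 0)) ≡ x) ≡ (z ⊙ x) = 1 − |0.67 − 0.00| = 1 − 0.67 = 0.33
¬x ≡ ((¬(y ≡ (x ≡ 0)) ≡ x) ≡ (z ⊙ x)) = 1 − |0.96 − 0.33| = 1 − 0.63 = 0.37
¬(¬x ≡ ((¬(y ≡ (x ≡ 0)) ≡ x) ≡ (z ⊙ x))) = 1 − 0.37 = 0.63

0.63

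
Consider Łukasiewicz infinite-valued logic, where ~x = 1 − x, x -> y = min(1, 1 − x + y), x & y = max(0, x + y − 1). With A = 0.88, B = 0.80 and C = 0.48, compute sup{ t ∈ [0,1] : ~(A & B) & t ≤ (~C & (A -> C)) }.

A & B = max(0, 0.88 + 0.80 − 1) = max(0, 0.68) = 0.68
~(A & B) = 1 − 0.68 = 0.32
So the left factor is ~(A & B) = 0.32.
~C = 1 − 0.48 = 0.52
A -> C = min(1, 1 − 0.88 + 0.48) = min(1, 0.60) = 0.60
~C & (A -> C) = max(0, 0.52 + 0.60 − 1) = max(0, 0.12) = 0.12
So the right-hand bound is ~C & (A -> C) = 0.12.
The residuum of the Łukasiewicz t-norm gives the supremum: min(1, 1 − 0.32 + 0.12).
1 − 0.32 + 0.12 = 0.80, so t = min(1, 0.80) = 0.80.
Check: 0.32 & 0.80 = max(0, 0.12) = 0.12 ≤ 0.12.

0.80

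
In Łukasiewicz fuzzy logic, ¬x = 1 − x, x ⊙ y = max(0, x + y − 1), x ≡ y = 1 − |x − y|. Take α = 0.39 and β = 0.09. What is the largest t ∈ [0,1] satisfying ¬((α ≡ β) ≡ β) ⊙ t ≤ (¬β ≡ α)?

0.87

α ≡ β = 1 − |0.39 − 0.09| = 1 − 0.30 = 0.70
(α ≡ β) ≡ β = 1 − |0.70 − 0.09| = 1 − 0.61 = 0.39
¬((α ≡ β) ≡ β) = 1 − 0.39 = 0.61
So the left factor is ¬((α ≡ β) ≡ β) = 0.61.
¬β = 1 − 0.09 = 0.91
¬β ≡ α = 1 − |0.91 − 0.39| = 1 − 0.52 = 0.48
So the right-hand bound is ¬β ≡ α = 0.48.
The residuum of the Łukasiewicz t-norm gives the supremum: min(1, 1 − 0.61 + 0.48).
1 − 0.61 + 0.48 = 0.87, so t = min(1, 0.87) = 0.87.
Check: 0.61 ⊙ 0.87 = max(0, 0.48) = 0.48 ≤ 0.48.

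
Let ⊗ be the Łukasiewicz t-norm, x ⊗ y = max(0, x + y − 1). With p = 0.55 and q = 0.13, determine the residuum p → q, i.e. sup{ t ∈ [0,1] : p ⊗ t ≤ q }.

The residuum of the Łukasiewicz t-norm gives the supremum: min(1, 1 − 0.55 + 0.13).
1 − 0.55 + 0.13 = 0.58, so t = min(1, 0.58) = 0.58.
Check: 0.55 ⊗ 0.58 = max(0, 0.13) = 0.13 ≤ 0.13.

0.58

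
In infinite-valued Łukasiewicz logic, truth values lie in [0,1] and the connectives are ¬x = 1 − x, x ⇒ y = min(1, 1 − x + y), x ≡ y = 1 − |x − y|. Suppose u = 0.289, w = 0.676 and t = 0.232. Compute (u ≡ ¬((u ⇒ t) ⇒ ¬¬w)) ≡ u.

0.311

u ⇒ t = min(1, 1 − 0.289 + 0.232) = min(1, 0.943) = 0.943
¬w = 1 − 0.676 = 0.324
¬¬w = 1 − 0.324 = 0.676
(u ⇒ t) ⇒ ¬¬w = min(1, 1 − 0.943 + 0.676) = min(1, 0.733) = 0.733
¬((u ⇒ t) ⇒ ¬¬w) = 1 − 0.733 = 0.267
u ≡ ¬((u ⇒ t) ⇒ ¬¬w) = 1 − |0.289 − 0.267| = 1 − 0.022 = 0.978
(u ≡ ¬((u ⇒ t) ⇒ ¬¬w)) ≡ u = 1 − |0.978 − 0.289| = 1 − 0.689 = 0.311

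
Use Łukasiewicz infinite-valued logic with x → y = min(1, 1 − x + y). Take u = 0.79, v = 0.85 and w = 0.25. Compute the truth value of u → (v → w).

v → w = min(1, 1 − 0.85 + 0.25) = min(1, 0.40) = 0.40
u → (v → w) = min(1, 1 − 0.79 + 0.40) = min(1, 0.61) = 0.61

0.61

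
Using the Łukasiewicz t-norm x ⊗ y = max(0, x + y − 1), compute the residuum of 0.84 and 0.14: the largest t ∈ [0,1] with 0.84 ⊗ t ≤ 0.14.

0.30

The residuum of the Łukasiewicz t-norm gives the supremum: min(1, 1 − 0.84 + 0.14).
1 − 0.84 + 0.14 = 0.30, so t = min(1, 0.30) = 0.30.
Check: 0.84 ⊗ 0.30 = max(0, 0.14) = 0.14 ≤ 0.14.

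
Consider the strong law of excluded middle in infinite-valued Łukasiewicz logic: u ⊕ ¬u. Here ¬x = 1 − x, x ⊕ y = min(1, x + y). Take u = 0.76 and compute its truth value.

1.00

¬u = 1 − 0.76 = 0.24
u ⊕ ¬u = min(1, 0.76 + 0.24) = min(1, 1.00) = 1.00
(As expected: always 1 in Ł∞ since a ⊕ (1−a) = 1.)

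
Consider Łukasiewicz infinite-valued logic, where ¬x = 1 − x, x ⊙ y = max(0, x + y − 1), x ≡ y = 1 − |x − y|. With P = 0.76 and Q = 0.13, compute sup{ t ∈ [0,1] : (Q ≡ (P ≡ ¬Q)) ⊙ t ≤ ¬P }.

1.00

¬Q = 1 − 0.13 = 0.87
P ≡ ¬Q = 1 − |0.76 − 0.87| = 1 − 0.11 = 0.89
Q ≡ (P ≡ ¬Q) = 1 − |0.13 − 0.89| = 1 − 0.76 = 0.24
So the left factor is Q ≡ (P ≡ ¬Q) = 0.24.
¬P = 1 − 0.76 = 0.24
So the right-hand bound is ¬P = 0.24.
The residuum of the Łukasiewicz t-norm gives the supremum: min(1, 1 − 0.24 + 0.24).
1 − 0.24 + 0.24 = 1.00, so t = min(1, 1.00) = 1.00.
Check: 0.24 ⊙ 1.00 = max(0, 0.24) = 0.24 ≤ 0.24.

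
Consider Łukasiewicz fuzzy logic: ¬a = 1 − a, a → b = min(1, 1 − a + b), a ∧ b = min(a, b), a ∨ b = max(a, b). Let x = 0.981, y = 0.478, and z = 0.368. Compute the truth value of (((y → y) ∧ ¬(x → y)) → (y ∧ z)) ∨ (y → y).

y → y = min(1, 1 − 0.478 + 0.478) = min(1, 1.000) = 1.000
x → y = min(1, 1 − 0.981 + 0.478) = min(1, 0.497) = 0.497
¬(x → y) = 1 − 0.497 = 0.503
(y → y) ∧ ¬(x → y) = min(1.000, 0.503) = 0.503
y ∧ z = min(0.478, 0.368) = 0.368
((y → y) ∧ ¬(x → y)) → (y ∧ z) = min(1, 1 − 0.503 + 0.368) = min(1, 0.865) = 0.865
(((y → y) ∧ ¬(x → y)) → (y ∧ z)) ∨ (y → y) = max(0.865, 1.000) = 1.000

1.000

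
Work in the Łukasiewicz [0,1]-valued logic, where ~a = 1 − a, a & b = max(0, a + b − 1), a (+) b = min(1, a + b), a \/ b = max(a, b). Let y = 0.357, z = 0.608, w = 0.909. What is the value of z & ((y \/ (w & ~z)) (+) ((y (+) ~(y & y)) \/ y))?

~z = 1 − 0.608 = 0.392
w & ~z = max(0, 0.909 + 0.392 − 1) = max(0, 0.301) = 0.301
y \/ (w & ~z) = max(0.357, 0.301) = 0.357
y & y = max(0, 0.357 + 0.357 − 1) = max(0, -0.286) = 0.000
~(y & y) = 1 − 0.000 = 1.000
y (+) ~(y & y) = min(1, 0.357 + 1.000) = min(1, 1.357) = 1.000
(y (+) ~(y & y)) \/ y = max(1.000, 0.357) = 1.000
(y \/ (w & ~z)) (+) ((y (+) ~(y & y)) \/ y) = min(1, 0.357 + 1.000) = min(1, 1.357) = 1.000
z & ((y \/ (w & ~z)) (+) ((y (+) ~(y & y)) \/ y)) = max(0, 0.608 + 1.000 − 1) = max(0, 0.608) = 0.608

0.608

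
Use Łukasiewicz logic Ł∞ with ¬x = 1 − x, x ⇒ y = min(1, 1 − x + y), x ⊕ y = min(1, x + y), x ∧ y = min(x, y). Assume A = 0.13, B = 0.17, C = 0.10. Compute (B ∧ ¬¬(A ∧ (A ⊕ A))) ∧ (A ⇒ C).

0.13

A ⊕ A = min(1, 0.13 + 0.13) = min(1, 0.26) = 0.26
A ∧ (A ⊕ A) = min(0.13, 0.26) = 0.13
¬(A ∧ (A ⊕ A)) = 1 − 0.13 = 0.87
¬¬(A ∧ (A ⊕ A)) = 1 − 0.87 = 0.13
B ∧ ¬¬(A ∧ (A ⊕ A)) = min(0.17, 0.13) = 0.13
A ⇒ C = min(1, 1 − 0.13 + 0.10) = min(1, 0.97) = 0.97
(B ∧ ¬¬(A ∧ (A ⊕ A))) ∧ (A ⇒ C) = min(0.13, 0.97) = 0.13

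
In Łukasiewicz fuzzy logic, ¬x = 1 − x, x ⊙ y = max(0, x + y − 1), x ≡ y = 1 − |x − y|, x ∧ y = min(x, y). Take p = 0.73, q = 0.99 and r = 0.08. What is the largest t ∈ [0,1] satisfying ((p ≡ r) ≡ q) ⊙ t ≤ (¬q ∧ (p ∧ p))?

p ≡ r = 1 − |0.73 − 0.08| = 1 − 0.65 = 0.35
(p ≡ r) ≡ q = 1 − |0.35 − 0.99| = 1 − 0.64 = 0.36
So the left factor is (p ≡ r) ≡ q = 0.36.
¬q = 1 − 0.99 = 0.01
p ∧ p = min(0.73, 0.73) = 0.73
¬q ∧ (p ∧ p) = min(0.01, 0.73) = 0.01
So the right-hand bound is ¬q ∧ (p ∧ p) = 0.01.
The residuum of the Łukasiewicz t-norm gives the supremum: min(1, 1 − 0.36 + 0.01).
1 − 0.36 + 0.01 = 0.65, so t = min(1, 0.65) = 0.65.
Check: 0.36 ⊙ 0.65 = max(0, 0.01) = 0.01 ≤ 0.01.

0.65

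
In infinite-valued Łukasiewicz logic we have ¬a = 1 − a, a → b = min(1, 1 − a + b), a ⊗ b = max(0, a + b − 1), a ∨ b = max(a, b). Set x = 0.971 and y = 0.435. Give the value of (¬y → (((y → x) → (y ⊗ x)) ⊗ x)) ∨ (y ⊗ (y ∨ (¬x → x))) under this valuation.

¬y = 1 − 0.435 = 0.565
y → x = min(1, 1 − 0.435 + 0.971) = min(1, 1.536) = 1.000
y ⊗ x = max(0, 0.435 + 0.971 − 1) = max(0, 0.406) = 0.406
(y → x) → (y ⊗ x) = min(1, 1 − 1.000 + 0.406) = min(1, 0.406) = 0.406
((y → x) → (y ⊗ x)) ⊗ x = max(0, 0.406 + 0.971 − 1) = max(0, 0.377) = 0.377
¬y → (((y → x) → (y ⊗ x)) ⊗ x) = min(1, 1 − 0.565 + 0.377) = min(1, 0.812) = 0.812
¬x = 1 − 0.971 = 0.029
¬x → x = min(1, 1 − 0.029 + 0.971) = min(1, 1.942) = 1.000
y ∨ (¬x → x) = max(0.435, 1.000) = 1.000
y ⊗ (y ∨ (¬x → x)) = max(0, 0.435 + 1.000 − 1) = max(0, 0.435) = 0.435
(¬y → (((y → x) → (y ⊗ x)) ⊗ x)) ∨ (y ⊗ (y ∨ (¬x → x))) = max(0.812, 0.435) = 0.812

0.812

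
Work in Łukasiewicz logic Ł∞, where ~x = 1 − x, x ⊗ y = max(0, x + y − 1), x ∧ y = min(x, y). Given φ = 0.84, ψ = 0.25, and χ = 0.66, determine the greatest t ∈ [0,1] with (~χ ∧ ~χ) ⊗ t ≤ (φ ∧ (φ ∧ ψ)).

~χ = 1 − 0.66 = 0.34
~χ ∧ ~χ = min(0.34, 0.34) = 0.34
So the left factor is ~χ ∧ ~χ = 0.34.
φ ∧ ψ = min(0.84, 0.25) = 0.25
φ ∧ (φ ∧ ψ) = min(0.84, 0.25) = 0.25
So the right-hand bound is φ ∧ (φ ∧ ψ) = 0.25.
The residuum of the Łukasiewicz t-norm gives the supremum: min(1, 1 − 0.34 + 0.25).
1 − 0.34 + 0.25 = 0.91, so t = min(1, 0.91) = 0.91.
Check: 0.34 ⊗ 0.91 = max(0, 0.25) = 0.25 ≤ 0.25.

0.91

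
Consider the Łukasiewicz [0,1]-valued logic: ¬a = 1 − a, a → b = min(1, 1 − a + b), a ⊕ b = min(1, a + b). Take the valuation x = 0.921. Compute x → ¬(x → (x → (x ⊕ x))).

0.079

x ⊕ x = min(1, 0.921 + 0.921) = min(1, 1.842) = 1.000
x → (x ⊕ x) = min(1, 1 − 0.921 + 1.000) = min(1, 1.079) = 1.000
x → (x → (x ⊕ x)) = min(1, 1 − 0.921 + 1.000) = min(1, 1.079) = 1.000
¬(x → (x → (x ⊕ x))) = 1 − 1.000 = 0.000
x → ¬(x → (x → (x ⊕ x))) = min(1, 1 − 0.921 + 0.000) = min(1, 0.079) = 0.079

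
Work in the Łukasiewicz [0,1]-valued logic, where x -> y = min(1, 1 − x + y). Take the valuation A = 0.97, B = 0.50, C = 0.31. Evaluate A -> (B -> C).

0.84

B -> C = min(1, 1 − 0.50 + 0.31) = min(1, 0.81) = 0.81
A -> (B -> C) = min(1, 1 − 0.97 + 0.81) = min(1, 0.84) = 0.84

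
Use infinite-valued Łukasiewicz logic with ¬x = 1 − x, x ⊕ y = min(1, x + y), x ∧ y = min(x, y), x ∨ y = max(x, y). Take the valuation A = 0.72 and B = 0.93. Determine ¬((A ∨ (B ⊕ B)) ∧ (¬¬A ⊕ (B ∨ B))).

0.00

B ⊕ B = min(1, 0.93 + 0.93) = min(1, 1.86) = 1.00
A ∨ (B ⊕ B) = max(0.72, 1.00) = 1.00
¬A = 1 − 0.72 = 0.28
¬¬A = 1 − 0.28 = 0.72
B ∨ B = max(0.93, 0.93) = 0.93
¬¬A ⊕ (B ∨ B) = min(1, 0.72 + 0.93) = min(1, 1.65) = 1.00
(A ∨ (B ⊕ B)) ∧ (¬¬A ⊕ (B ∨ B)) = min(1.00, 1.00) = 1.00
¬((A ∨ (B ⊕ B)) ∧ (¬¬A ⊕ (B ∨ B))) = 1 − 1.00 = 0.00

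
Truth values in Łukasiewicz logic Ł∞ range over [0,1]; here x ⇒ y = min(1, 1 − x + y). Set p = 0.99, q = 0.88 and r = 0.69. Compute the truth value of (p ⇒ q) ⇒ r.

0.80

p ⇒ q = min(1, 1 − 0.99 + 0.88) = min(1, 0.89) = 0.89
(p ⇒ q) ⇒ r = min(1, 1 − 0.89 + 0.69) = min(1, 0.80) = 0.80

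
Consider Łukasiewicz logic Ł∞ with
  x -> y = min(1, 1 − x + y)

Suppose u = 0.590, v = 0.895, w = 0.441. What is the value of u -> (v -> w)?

v -> w = min(1, 1 − 0.895 + 0.441) = min(1, 0.546) = 0.546
u -> (v -> w) = min(1, 1 − 0.590 + 0.546) = min(1, 0.956) = 0.956

0.956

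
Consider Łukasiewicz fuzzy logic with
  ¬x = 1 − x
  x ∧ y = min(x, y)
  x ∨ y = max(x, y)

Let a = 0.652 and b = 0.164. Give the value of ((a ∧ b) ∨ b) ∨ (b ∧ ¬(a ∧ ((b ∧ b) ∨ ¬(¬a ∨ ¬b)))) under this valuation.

a ∧ b = min(0.652, 0.164) = 0.164
(a ∧ b) ∨ b = max(0.164, 0.164) = 0.164
b ∧ b = min(0.164, 0.164) = 0.164
¬a = 1 − 0.652 = 0.348
¬b = 1 − 0.164 = 0.836
¬a ∨ ¬b = max(0.348, 0.836) = 0.836
¬(¬a ∨ ¬b) = 1 − 0.836 = 0.164
(b ∧ b) ∨ ¬(¬a ∨ ¬b) = max(0.164, 0.164) = 0.164
a ∧ ((b ∧ b) ∨ ¬(¬a ∨ ¬b)) = min(0.652, 0.164) = 0.164
¬(a ∧ ((b ∧ b) ∨ ¬(¬a ∨ ¬b))) = 1 − 0.164 = 0.836
b ∧ ¬(a ∧ ((b ∧ b) ∨ ¬(¬a ∨ ¬b))) = min(0.164, 0.836) = 0.164
((a ∧ b) ∨ b) ∨ (b ∧ ¬(a ∧ ((b ∧ b) ∨ ¬(¬a ∨ ¬b)))) = max(0.164, 0.164) = 0.164

0.164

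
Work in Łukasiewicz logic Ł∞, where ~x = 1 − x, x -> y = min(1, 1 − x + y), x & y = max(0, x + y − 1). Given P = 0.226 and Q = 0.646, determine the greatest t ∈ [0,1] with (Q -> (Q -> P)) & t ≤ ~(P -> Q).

Q -> P = min(1, 1 − 0.646 + 0.226) = min(1, 0.580) = 0.580
Q -> (Q -> P) = min(1, 1 − 0.646 + 0.580) = min(1, 0.934) = 0.934
So the left factor is Q -> (Q -> P) = 0.934.
P -> Q = min(1, 1 − 0.226 + 0.646) = min(1, 1.420) = 1.000
~(P -> Q) = 1 − 1.000 = 0.000
So the right-hand bound is ~(P -> Q) = 0.000.
The residuum of the Łukasiewicz t-norm gives the supremum: min(1, 1 − 0.934 + 0.000).
1 − 0.934 + 0.000 = 0.066, so t = min(1, 0.066) = 0.066.
Check: 0.934 & 0.066 = max(0, 0.000) = 0.000 ≤ 0.000.

0.066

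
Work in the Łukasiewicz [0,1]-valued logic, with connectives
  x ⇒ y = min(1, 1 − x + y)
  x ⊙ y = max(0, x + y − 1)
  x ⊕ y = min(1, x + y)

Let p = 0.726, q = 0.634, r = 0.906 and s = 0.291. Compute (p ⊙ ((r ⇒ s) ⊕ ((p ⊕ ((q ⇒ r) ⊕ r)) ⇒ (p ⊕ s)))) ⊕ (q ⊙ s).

r ⇒ s = min(1, 1 − 0.906 + 0.291) = min(1, 0.385) = 0.385
q ⇒ r = min(1, 1 − 0.634 + 0.906) = min(1, 1.272) = 1.000
(q ⇒ r) ⊕ r = min(1, 1.000 + 0.906) = min(1, 1.906) = 1.000
p ⊕ ((q ⇒ r) ⊕ r) = min(1, 0.726 + 1.000) = min(1, 1.726) = 1.000
p ⊕ s = min(1, 0.726 + 0.291) = min(1, 1.017) = 1.000
(p ⊕ ((q ⇒ r) ⊕ r)) ⇒ (p ⊕ s) = min(1, 1 − 1.000 + 1.000) = min(1, 1.000) = 1.000
(r ⇒ s) ⊕ ((p ⊕ ((q ⇒ r) ⊕ r)) ⇒ (p ⊕ s)) = min(1, 0.385 + 1.000) = min(1, 1.385) = 1.000
p ⊙ ((r ⇒ s) ⊕ ((p ⊕ ((q ⇒ r) ⊕ r)) ⇒ (p ⊕ s))) = max(0, 0.726 + 1.000 − 1) = max(0, 0.726) = 0.726
q ⊙ s = max(0, 0.634 + 0.291 − 1) = max(0, -0.075) = 0.000
(p ⊙ ((r ⇒ s) ⊕ ((p ⊕ ((q ⇒ r) ⊕ r)) ⇒ (p ⊕ s)))) ⊕ (q ⊙ s) = min(1, 0.726 + 0.000) = min(1, 0.726) = 0.726

0.726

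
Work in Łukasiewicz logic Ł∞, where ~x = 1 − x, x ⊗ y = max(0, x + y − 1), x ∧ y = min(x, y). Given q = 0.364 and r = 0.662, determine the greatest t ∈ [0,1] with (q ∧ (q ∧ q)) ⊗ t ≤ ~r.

q ∧ q = min(0.364, 0.364) = 0.364
q ∧ (q ∧ q) = min(0.364, 0.364) = 0.364
So the left factor is q ∧ (q ∧ q) = 0.364.
~r = 1 − 0.662 = 0.338
So the right-hand bound is ~r = 0.338.
The residuum of the Łukasiewicz t-norm gives the supremum: min(1, 1 − 0.364 + 0.338).
1 − 0.364 + 0.338 = 0.974, so t = min(1, 0.974) = 0.974.
Check: 0.364 ⊗ 0.974 = max(0, 0.338) = 0.338 ≤ 0.338.

0.974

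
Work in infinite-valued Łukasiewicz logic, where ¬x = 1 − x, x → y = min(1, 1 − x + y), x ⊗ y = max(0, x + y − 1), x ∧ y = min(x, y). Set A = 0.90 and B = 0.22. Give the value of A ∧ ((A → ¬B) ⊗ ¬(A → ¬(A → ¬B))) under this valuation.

¬B = 1 − 0.22 = 0.78
A → ¬B = min(1, 1 − 0.90 + 0.78) = min(1, 0.88) = 0.88
¬(A → ¬B) = 1 − 0.88 = 0.12
A → ¬(A → ¬B) = min(1, 1 − 0.90 + 0.12) = min(1, 0.22) = 0.22
¬(A → ¬(A → ¬B)) = 1 − 0.22 = 0.78
(A → ¬B) ⊗ ¬(A → ¬(A → ¬B)) = max(0, 0.88 + 0.78 − 1) = max(0, 0.66) = 0.66
A ∧ ((A → ¬B) ⊗ ¬(A → ¬(A → ¬B))) = min(0.90, 0.66) = 0.66

0.66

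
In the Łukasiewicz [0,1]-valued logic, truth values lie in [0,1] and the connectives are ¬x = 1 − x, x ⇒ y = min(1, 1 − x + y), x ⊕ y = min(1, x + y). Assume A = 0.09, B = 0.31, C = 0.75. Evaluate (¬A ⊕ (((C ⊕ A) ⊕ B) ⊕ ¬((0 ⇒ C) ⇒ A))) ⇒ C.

0.75

¬A = 1 − 0.09 = 0.91
C ⊕ A = min(1, 0.75 + 0.09) = min(1, 0.84) = 0.84
(C ⊕ A) ⊕ B = min(1, 0.84 + 0.31) = min(1, 1.15) = 1.00
0 ⇒ C = min(1, 1 − 0.00 + 0.75) = min(1, 1.75) = 1.00
(0 ⇒ C) ⇒ A = min(1, 1 − 1.00 + 0.09) = min(1, 0.09) = 0.09
¬((0 ⇒ C) ⇒ A) = 1 − 0.09 = 0.91
((C ⊕ A) ⊕ B) ⊕ ¬((0 ⇒ C) ⇒ A) = min(1, 1.00 + 0.91) = min(1, 1.91) = 1.00
¬A ⊕ (((C ⊕ A) ⊕ B) ⊕ ¬((0 ⇒ C) ⇒ A)) = min(1, 0.91 + 1.00) = min(1, 1.91) = 1.00
(¬A ⊕ (((C ⊕ A) ⊕ B) ⊕ ¬((0 ⇒ C) ⇒ A))) ⇒ C = min(1, 1 − 1.00 + 0.75) = min(1, 0.75) = 0.75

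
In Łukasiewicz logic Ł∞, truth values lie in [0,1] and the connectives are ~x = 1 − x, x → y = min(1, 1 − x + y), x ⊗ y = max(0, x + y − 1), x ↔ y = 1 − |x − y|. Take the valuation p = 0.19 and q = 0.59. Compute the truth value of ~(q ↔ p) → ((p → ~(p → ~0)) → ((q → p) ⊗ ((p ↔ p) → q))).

0.98

q ↔ p = 1 − |0.59 − 0.19| = 1 − 0.40 = 0.60
~(q ↔ p) = 1 − 0.60 = 0.40
~0 = 1 − 0.00 = 1.00
p → ~0 = min(1, 1 − 0.19 + 1.00) = min(1, 1.81) = 1.00
~(p → ~0) = 1 − 1.00 = 0.00
p → ~(p → ~0) = min(1, 1 − 0.19 + 0.00) = min(1, 0.81) = 0.81
q → p = min(1, 1 − 0.59 + 0.19) = min(1, 0.60) = 0.60
p ↔ p = 1 − |0.19 − 0.19| = 1 − 0.00 = 1.00
(p ↔ p) → q = min(1, 1 − 1.00 + 0.59) = min(1, 0.59) = 0.59
(q → p) ⊗ ((p ↔ p) → q) = max(0, 0.60 + 0.59 − 1) = max(0, 0.19) = 0.19
(p → ~(p → ~0)) → ((q → p) ⊗ ((p ↔ p) → q)) = min(1, 1 − 0.81 + 0.19) = min(1, 0.38) = 0.38
~(q ↔ p) → ((p → ~(p → ~0)) → ((q → p) ⊗ ((p ↔ p) → q))) = min(1, 1 − 0.40 + 0.38) = min(1, 0.98) = 0.98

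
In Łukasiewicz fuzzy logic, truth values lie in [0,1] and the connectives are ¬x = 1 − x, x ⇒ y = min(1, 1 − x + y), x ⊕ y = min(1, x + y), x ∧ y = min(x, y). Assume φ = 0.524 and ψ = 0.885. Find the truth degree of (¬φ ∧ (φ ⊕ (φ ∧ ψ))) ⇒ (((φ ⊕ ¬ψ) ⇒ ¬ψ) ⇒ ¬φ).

1.000

¬φ = 1 − 0.524 = 0.476
φ ∧ ψ = min(0.524, 0.885) = 0.524
φ ⊕ (φ ∧ ψ) = min(1, 0.524 + 0.524) = min(1, 1.048) = 1.000
¬φ ∧ (φ ⊕ (φ ∧ ψ)) = min(0.476, 1.000) = 0.476
¬ψ = 1 − 0.885 = 0.115
φ ⊕ ¬ψ = min(1, 0.524 + 0.115) = min(1, 0.639) = 0.639
(φ ⊕ ¬ψ) ⇒ ¬ψ = min(1, 1 − 0.639 + 0.115) = min(1, 0.476) = 0.476
((φ ⊕ ¬ψ) ⇒ ¬ψ) ⇒ ¬φ = min(1, 1 − 0.476 + 0.476) = min(1, 1.000) = 1.000
(¬φ ∧ (φ ⊕ (φ ∧ ψ))) ⇒ (((φ ⊕ ¬ψ) ⇒ ¬ψ) ⇒ ¬φ) = min(1, 1 − 0.476 + 1.000) = min(1, 1.524) = 1.000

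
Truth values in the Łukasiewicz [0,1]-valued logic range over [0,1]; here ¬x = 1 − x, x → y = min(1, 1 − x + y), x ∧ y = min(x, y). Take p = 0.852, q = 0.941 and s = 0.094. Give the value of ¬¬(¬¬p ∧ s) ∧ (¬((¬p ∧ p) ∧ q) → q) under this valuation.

0.094

¬p = 1 − 0.852 = 0.148
¬¬p = 1 − 0.148 = 0.852
¬¬p ∧ s = min(0.852, 0.094) = 0.094
¬(¬¬p ∧ s) = 1 − 0.094 = 0.906
¬¬(¬¬p ∧ s) = 1 − 0.906 = 0.094
¬p ∧ p = min(0.148, 0.852) = 0.148
(¬p ∧ p) ∧ q = min(0.148, 0.941) = 0.148
¬((¬p ∧ p) ∧ q) = 1 − 0.148 = 0.852
¬((¬p ∧ p) ∧ q) → q = min(1, 1 − 0.852 + 0.941) = min(1, 1.089) = 1.000
¬¬(¬¬p ∧ s) ∧ (¬((¬p ∧ p) ∧ q) → q) = min(0.094, 1.000) = 0.094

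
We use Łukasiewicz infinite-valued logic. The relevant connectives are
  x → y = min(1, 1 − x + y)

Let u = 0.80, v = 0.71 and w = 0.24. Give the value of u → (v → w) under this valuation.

0.73

v → w = min(1, 1 − 0.71 + 0.24) = min(1, 0.53) = 0.53
u → (v → w) = min(1, 1 − 0.80 + 0.53) = min(1, 0.73) = 0.73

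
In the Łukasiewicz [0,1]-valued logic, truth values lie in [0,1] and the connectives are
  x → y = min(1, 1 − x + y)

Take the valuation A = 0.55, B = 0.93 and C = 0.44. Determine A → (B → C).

B → C = min(1, 1 − 0.93 + 0.44) = min(1, 0.51) = 0.51
A → (B → C) = min(1, 1 − 0.55 + 0.51) = min(1, 0.96) = 0.96

0.96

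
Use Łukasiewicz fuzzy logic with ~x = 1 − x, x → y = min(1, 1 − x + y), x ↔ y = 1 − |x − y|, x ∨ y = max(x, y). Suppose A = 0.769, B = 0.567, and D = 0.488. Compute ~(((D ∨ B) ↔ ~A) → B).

0.097

D ∨ B = max(0.488, 0.567) = 0.567
~A = 1 − 0.769 = 0.231
(D ∨ B) ↔ ~A = 1 − |0.567 − 0.231| = 1 − 0.336 = 0.664
((D ∨ B) ↔ ~A) → B = min(1, 1 − 0.664 + 0.567) = min(1, 0.903) = 0.903
~(((D ∨ B) ↔ ~A) → B) = 1 − 0.903 = 0.097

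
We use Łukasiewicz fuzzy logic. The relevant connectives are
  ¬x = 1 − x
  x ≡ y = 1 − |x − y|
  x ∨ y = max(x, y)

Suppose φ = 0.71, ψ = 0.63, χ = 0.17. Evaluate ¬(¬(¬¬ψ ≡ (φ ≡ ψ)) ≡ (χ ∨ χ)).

0.12

¬ψ = 1 − 0.63 = 0.37
¬¬ψ = 1 − 0.37 = 0.63
φ ≡ ψ = 1 − |0.71 − 0.63| = 1 − 0.08 = 0.92
¬¬ψ ≡ (φ ≡ ψ) = 1 − |0.63 − 0.92| = 1 − 0.29 = 0.71
¬(¬¬ψ ≡ (φ ≡ ψ)) = 1 − 0.71 = 0.29
χ ∨ χ = max(0.17, 0.17) = 0.17
¬(¬¬ψ ≡ (φ ≡ ψ)) ≡ (χ ∨ χ) = 1 − |0.29 − 0.17| = 1 − 0.12 = 0.88
¬(¬(¬¬ψ ≡ (φ ≡ ψ)) ≡ (χ ∨ χ)) = 1 − 0.88 = 0.12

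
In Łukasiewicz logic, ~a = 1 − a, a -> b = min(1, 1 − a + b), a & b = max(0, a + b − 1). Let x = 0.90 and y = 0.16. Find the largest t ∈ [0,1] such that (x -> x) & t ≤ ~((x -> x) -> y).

x -> x = min(1, 1 − 0.90 + 0.90) = min(1, 1.00) = 1.00
So the left factor is x -> x = 1.00.
(x -> x) -> y = min(1, 1 − 1.00 + 0.16) = min(1, 0.16) = 0.16
~((x -> x) -> y) = 1 − 0.16 = 0.84
So the right-hand bound is ~((x -> x) -> y) = 0.84.
The residuum of the Łukasiewicz t-norm gives the supremum: min(1, 1 − 1.00 + 0.84).
1 − 1.00 + 0.84 = 0.84, so t = min(1, 0.84) = 0.84.
Check: 1.00 & 0.84 = max(0, 0.84) = 0.84 ≤ 0.84.

0.84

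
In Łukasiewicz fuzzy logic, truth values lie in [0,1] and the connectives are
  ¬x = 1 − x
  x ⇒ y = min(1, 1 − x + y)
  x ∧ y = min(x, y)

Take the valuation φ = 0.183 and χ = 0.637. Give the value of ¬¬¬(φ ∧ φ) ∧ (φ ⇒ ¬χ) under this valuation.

0.817

φ ∧ φ = min(0.183, 0.183) = 0.183
¬(φ ∧ φ) = 1 − 0.183 = 0.817
¬¬(φ ∧ φ) = 1 − 0.817 = 0.183
¬¬¬(φ ∧ φ) = 1 − 0.183 = 0.817
¬χ = 1 − 0.637 = 0.363
φ ⇒ ¬χ = min(1, 1 − 0.183 + 0.363) = min(1, 1.180) = 1.000
¬¬¬(φ ∧ φ) ∧ (φ ⇒ ¬χ) = min(0.817, 1.000) = 0.817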